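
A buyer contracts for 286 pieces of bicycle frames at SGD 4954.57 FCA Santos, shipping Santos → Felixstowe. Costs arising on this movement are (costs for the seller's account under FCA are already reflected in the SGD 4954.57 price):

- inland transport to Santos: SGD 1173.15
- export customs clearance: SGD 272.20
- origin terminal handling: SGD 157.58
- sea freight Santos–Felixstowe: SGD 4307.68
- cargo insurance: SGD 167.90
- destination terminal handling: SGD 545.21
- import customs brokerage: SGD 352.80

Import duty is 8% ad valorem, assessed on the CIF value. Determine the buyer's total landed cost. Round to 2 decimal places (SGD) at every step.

Total landed cost: SGD 11252.76

FCA: the seller delivers export-cleared goods to the carrier; the buyer bears costs from that point.
Already in the invoice (seller's account under FCA): inland to port, export clearance — exclude.
CIF value = FCA price + origin terminal + freight + insurance = 4954.57 + 157.58 + 4307.68 + 167.90 = 9587.73
Import duty = 9587.73 × 8% = 767.02
Buyer bears: origin terminal 157.58 + freight 4307.68 + insurance 167.90 + destination terminal 545.21 + brokerage 352.80 + duty 767.02 = 6298.19
Landed cost = invoice 4954.57 + 6298.19 = 11252.76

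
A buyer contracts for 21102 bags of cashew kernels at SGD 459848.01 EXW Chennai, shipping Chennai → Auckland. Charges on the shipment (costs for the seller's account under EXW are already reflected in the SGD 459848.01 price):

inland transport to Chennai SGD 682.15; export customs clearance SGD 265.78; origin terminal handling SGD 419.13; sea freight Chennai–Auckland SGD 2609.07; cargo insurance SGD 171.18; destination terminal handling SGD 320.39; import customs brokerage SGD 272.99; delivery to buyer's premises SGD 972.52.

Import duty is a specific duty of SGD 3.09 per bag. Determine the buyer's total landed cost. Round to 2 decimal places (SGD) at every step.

Total landed cost: SGD 530766.40

EXW: the seller makes goods available at their premises; the buyer bears all onward costs.
CIF value = EXW price + inland to port + export clearance + origin terminal + freight + insurance = 459848.01 + 682.15 + 265.78 + 419.13 + 2609.07 + 171.18 = 463995.32
Import duty = 21102 × 3.09 = 65205.18
Buyer bears: inland to port 682.15 + export clearance 265.78 + origin terminal 419.13 + freight 2609.07 + insurance 171.18 + destination terminal 320.39 + brokerage 272.99 + delivery 972.52 + duty 65205.18 = 70918.39
Landed cost = invoice 459848.01 + 70918.39 = 530766.40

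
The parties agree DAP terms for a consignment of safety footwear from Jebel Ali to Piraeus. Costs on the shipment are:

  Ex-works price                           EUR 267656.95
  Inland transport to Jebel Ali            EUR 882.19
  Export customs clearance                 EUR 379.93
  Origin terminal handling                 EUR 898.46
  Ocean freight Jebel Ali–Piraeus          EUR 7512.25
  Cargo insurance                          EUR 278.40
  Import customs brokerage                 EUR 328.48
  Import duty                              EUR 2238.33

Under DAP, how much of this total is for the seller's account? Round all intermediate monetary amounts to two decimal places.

DAP: the seller bears all costs to the named destination except import duty and clearance.
Seller's account: goods 267656.95 + inland to port 882.19 + export clearance 379.93 + origin terminal 898.46 + freight 7512.25 + insurance 278.40 = 277608.18
Buyer's account: brokerage 328.48 + duty 2238.33 = 2566.81

Seller's account: EUR 277608.18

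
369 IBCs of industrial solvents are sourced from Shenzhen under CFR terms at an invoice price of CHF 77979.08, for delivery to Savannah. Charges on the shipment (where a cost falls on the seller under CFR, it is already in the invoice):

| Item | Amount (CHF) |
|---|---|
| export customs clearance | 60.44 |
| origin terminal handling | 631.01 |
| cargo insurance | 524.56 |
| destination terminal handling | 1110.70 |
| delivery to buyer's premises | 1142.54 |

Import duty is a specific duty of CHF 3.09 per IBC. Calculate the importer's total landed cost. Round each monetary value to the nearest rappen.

CFR: the seller pays costs through ocean freight to the destination port, but not insurance.
Already in the invoice (seller's account under CFR): export clearance, origin terminal — exclude.
CIF value = CFR price + insurance = 77979.08 + 524.56 = 78503.64
Import duty = 369 × 3.09 = 1140.21
Buyer bears: insurance 524.56 + destination terminal 1110.70 + delivery 1142.54 + duty 1140.21 = 3918.01
Landed cost = invoice 77979.08 + 3918.01 = 81897.09

Total landed cost: CHF 81897.09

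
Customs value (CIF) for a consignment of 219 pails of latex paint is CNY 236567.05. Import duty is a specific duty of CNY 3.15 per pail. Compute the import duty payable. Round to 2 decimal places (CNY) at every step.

Import duty = 219 × 3.15 = 689.85

Import duty: CNY 689.85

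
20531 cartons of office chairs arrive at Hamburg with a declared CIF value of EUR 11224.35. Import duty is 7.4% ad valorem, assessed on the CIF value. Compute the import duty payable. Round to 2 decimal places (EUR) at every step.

Import duty: EUR 830.60

Import duty = 11224.35 × 7.4% = 830.60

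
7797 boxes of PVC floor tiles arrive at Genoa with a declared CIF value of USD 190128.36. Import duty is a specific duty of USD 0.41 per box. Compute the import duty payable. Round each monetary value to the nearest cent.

Import duty = 7797 × 0.41 = 3196.77

Import duty: USD 3196.77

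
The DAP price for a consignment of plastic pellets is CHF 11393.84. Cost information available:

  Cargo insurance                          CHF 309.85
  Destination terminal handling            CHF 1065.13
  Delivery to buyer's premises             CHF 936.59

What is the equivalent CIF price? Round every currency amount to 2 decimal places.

CIF price: CHF 9392.12

Not relevant to the conversion: insurance — on the seller under both DAP and CIF; already in the DAP price and stays in the CIF price.
From DAP to CIF, the seller no longer bears: destination terminal, delivery.
CIF price = 11393.84 − 1065.13 − 936.59 = 9392.12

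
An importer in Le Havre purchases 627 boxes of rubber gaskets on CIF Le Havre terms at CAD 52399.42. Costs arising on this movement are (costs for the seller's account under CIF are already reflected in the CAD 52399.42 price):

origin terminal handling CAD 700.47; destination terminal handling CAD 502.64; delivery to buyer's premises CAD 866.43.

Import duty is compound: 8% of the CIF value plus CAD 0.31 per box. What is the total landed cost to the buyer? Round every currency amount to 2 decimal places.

Total landed cost: CAD 58154.81

CIF: the seller pays costs through ocean freight and marine insurance to the destination port.
Already in the invoice (seller's account under CIF): origin terminal — exclude.
The CIF price already equals the CIF value: 52399.42
Ad valorem component: 52399.42 × 8% = 4191.95
Specific component: 627 × 0.31 = 194.37
Import duty = 4191.95 + 194.37 = 4386.32
Buyer bears: destination terminal 502.64 + delivery 866.43 + duty 4386.32 = 5755.39
Landed cost = invoice 52399.42 + 5755.39 = 58154.81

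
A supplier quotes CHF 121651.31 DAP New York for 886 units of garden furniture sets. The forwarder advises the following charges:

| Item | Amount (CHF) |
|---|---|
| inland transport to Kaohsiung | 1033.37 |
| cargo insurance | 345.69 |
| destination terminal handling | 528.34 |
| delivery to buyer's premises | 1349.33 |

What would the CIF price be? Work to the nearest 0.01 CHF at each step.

CIF price: CHF 119773.64

Not relevant to the conversion: insurance, inland to port — on the seller under both DAP and CIF; already in the DAP price and stays in the CIF price.
From DAP to CIF, the seller no longer bears: destination terminal, delivery.
CIF price = 121651.31 − 528.34 − 1349.33 = 119773.64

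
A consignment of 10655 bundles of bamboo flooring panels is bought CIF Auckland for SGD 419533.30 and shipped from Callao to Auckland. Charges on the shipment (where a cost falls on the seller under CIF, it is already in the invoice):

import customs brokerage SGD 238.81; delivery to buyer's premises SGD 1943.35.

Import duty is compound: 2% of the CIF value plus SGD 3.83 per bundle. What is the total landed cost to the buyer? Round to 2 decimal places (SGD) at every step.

Total landed cost: SGD 470914.78

CIF: the seller pays costs through ocean freight and marine insurance to the destination port.
The CIF price already equals the CIF value: 419533.30
Ad valorem component: 419533.30 × 2% = 8390.67
Specific component: 10655 × 3.83 = 40808.65
Import duty = 8390.67 + 40808.65 = 49199.32
Buyer bears: brokerage 238.81 + delivery 1943.35 + duty 49199.32 = 51381.48
Landed cost = invoice 419533.30 + 51381.48 = 470914.78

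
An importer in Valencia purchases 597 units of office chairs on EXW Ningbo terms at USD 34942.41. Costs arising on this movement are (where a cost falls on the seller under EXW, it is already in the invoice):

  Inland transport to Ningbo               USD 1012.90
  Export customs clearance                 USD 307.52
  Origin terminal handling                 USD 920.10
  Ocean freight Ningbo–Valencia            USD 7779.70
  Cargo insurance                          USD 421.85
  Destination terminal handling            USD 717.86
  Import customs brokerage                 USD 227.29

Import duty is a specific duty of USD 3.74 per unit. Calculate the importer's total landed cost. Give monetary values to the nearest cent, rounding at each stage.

EXW: the seller makes goods available at their premises; the buyer bears all onward costs.
CIF value = EXW price + inland to port + export clearance + origin terminal + freight + insurance = 34942.41 + 1012.90 + 307.52 + 920.10 + 7779.70 + 421.85 = 45384.48
Import duty = 597 × 3.74 = 2232.78
Buyer bears: inland to port 1012.90 + export clearance 307.52 + origin terminal 920.10 + freight 7779.70 + insurance 421.85 + destination terminal 717.86 + brokerage 227.29 + duty 2232.78 = 13620.00
Landed cost = invoice 34942.41 + 13620.00 = 48562.41

Total landed cost: USD 48562.41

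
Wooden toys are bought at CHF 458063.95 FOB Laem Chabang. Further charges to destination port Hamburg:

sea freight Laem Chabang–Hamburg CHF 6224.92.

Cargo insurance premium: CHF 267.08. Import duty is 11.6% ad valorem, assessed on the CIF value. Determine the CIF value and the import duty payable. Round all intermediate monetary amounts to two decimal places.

CIF value: CHF 464555.95; import duty: CHF 53888.49

CIF = FOB price + freight + insurance
CIF = 458063.95 + 6224.92 + 267.08 = 464555.95
Import duty = 464555.95 × 11.6% = 53888.49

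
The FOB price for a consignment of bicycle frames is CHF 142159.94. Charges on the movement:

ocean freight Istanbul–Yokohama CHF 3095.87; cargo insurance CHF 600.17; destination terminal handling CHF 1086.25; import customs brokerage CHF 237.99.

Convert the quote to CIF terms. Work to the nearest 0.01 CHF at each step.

CIF price: CHF 145855.98

Not relevant to the conversion: destination terminal, brokerage — on the buyer under both terms; not part of either seller's price.
From FOB to CIF, the seller additionally bears: freight, insurance.
CIF price = 142159.94 + 3095.87 + 600.17 = 145855.98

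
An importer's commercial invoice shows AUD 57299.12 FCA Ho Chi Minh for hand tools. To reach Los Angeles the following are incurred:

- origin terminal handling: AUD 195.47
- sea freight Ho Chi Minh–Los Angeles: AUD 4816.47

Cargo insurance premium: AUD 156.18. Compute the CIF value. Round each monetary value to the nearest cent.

CIF = FCA price + pre-shipment costs + freight + insurance
CIF = 57299.12 + 195.47 + 4816.47 + 156.18 = 62467.24

CIF value: AUD 62467.24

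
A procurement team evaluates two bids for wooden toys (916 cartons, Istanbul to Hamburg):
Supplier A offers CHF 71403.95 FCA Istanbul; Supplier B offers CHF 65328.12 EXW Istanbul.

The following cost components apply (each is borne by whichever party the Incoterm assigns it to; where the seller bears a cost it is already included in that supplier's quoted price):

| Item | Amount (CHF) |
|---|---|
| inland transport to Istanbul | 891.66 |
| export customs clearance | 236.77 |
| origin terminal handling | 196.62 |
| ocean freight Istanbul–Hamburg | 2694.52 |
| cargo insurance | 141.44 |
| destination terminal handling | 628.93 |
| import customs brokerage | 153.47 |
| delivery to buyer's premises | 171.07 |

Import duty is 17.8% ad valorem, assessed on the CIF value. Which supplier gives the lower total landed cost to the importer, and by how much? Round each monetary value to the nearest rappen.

Supplier B is cheaper by CHF 5828.03

Supplier A (FCA):
CIF value = FCA price + origin terminal + freight + insurance = 71403.95 + 196.62 + 2694.52 + 141.44 = 74436.53
Import duty = 74436.53 × 17.8% = 13249.70
Buyer bears (A): 196.62 + 2694.52 + 141.44 + 628.93 + 153.47 + 171.07 = 3986.05
Landed cost (A) = invoice 71403.95 + 3986.05 + duty 13249.70 = 88639.70
Supplier B (EXW):
CIF value = EXW price + inland to port + export clearance + origin terminal + freight + insurance = 65328.12 + 891.66 + 236.77 + 196.62 + 2694.52 + 141.44 = 69489.13
Import duty = 69489.13 × 17.8% = 12369.07
Buyer bears (B): 891.66 + 236.77 + 196.62 + 2694.52 + 141.44 + 628.93 + 153.47 + 171.07 = 5114.48
Landed cost (B) = invoice 65328.12 + 5114.48 + duty 12369.07 = 82811.67
Difference = |88639.70 − 82811.67| = 5828.03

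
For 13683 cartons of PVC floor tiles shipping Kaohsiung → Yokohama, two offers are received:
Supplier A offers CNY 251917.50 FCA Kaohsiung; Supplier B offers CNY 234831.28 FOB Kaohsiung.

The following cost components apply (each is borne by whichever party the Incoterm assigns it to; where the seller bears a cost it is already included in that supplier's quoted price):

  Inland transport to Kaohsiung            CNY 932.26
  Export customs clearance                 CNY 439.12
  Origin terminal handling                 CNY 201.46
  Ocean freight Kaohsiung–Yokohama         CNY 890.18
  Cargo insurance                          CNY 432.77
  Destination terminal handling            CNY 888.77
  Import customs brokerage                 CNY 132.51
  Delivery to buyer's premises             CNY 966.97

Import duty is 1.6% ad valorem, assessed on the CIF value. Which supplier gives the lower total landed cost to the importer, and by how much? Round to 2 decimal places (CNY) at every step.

Supplier A (FCA):
CIF value = FCA price + origin terminal + freight + insurance = 251917.50 + 201.46 + 890.18 + 432.77 = 253441.91
Import duty = 253441.91 × 1.6% = 4055.07
Buyer bears (A): 201.46 + 890.18 + 432.77 + 888.77 + 132.51 + 966.97 = 3512.66
Landed cost (A) = invoice 251917.50 + 3512.66 + duty 4055.07 = 259485.23
Supplier B (FOB):
CIF value = FOB price + freight + insurance = 234831.28 + 890.18 + 432.77 = 236154.23
Import duty = 236154.23 × 1.6% = 3778.47
Buyer bears (B): 890.18 + 432.77 + 888.77 + 132.51 + 966.97 = 3311.20
Landed cost (B) = invoice 234831.28 + 3311.20 + duty 3778.47 = 241920.95
Difference = |259485.23 − 241920.95| = 17564.28

Supplier B is cheaper by CNY 17564.28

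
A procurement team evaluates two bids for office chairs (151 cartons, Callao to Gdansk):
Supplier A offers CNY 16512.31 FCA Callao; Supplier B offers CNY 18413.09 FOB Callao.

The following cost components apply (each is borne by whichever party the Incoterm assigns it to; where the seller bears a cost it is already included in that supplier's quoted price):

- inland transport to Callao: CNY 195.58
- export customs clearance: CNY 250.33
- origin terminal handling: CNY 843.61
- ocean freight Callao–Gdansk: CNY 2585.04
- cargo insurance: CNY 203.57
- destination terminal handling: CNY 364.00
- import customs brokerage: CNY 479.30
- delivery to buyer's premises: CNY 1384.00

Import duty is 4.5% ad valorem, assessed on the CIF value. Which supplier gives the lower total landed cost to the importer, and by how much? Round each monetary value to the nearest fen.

Supplier A is cheaper by CNY 1104.75

Supplier A (FCA):
CIF value = FCA price + origin terminal + freight + insurance = 16512.31 + 843.61 + 2585.04 + 203.57 = 20144.53
Import duty = 20144.53 × 4.5% = 906.50
Buyer bears (A): 843.61 + 2585.04 + 203.57 + 364.00 + 479.30 + 1384.00 = 5859.52
Landed cost (A) = invoice 16512.31 + 5859.52 + duty 906.50 = 23278.33
Supplier B (FOB):
CIF value = FOB price + freight + insurance = 18413.09 + 2585.04 + 203.57 = 21201.70
Import duty = 21201.70 × 4.5% = 954.08
Buyer bears (B): 2585.04 + 203.57 + 364.00 + 479.30 + 1384.00 = 5015.91
Landed cost (B) = invoice 18413.09 + 5015.91 + duty 954.08 = 24383.08
Difference = |23278.33 − 24383.08| = 1104.75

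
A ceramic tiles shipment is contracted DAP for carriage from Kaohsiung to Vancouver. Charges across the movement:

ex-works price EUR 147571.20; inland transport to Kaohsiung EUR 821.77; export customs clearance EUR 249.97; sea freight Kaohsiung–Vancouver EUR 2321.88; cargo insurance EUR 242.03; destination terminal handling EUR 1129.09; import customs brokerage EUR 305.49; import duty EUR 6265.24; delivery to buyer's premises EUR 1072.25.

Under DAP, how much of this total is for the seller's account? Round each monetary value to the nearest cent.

DAP: the seller bears all costs to the named destination except import duty and clearance.
Seller's account: goods 147571.20 + inland to port 821.77 + export clearance 249.97 + freight 2321.88 + insurance 242.03 + destination terminal 1129.09 + delivery 1072.25 = 153408.19
Buyer's account: brokerage 305.49 + duty 6265.24 = 6570.73

Seller's account: EUR 153408.19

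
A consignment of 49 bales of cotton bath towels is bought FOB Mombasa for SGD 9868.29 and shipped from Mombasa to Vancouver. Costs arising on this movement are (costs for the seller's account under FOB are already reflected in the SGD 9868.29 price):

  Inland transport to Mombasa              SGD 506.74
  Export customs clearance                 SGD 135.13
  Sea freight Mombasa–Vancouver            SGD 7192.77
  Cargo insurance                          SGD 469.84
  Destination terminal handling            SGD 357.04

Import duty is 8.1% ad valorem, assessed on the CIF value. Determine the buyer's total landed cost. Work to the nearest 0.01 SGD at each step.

FOB: the seller bears costs until goods are on board at the origin port; the buyer bears freight, insurance and all costs thereafter.
Already in the invoice (seller's account under FOB): inland to port, export clearance — exclude.
CIF value = FOB price + freight + insurance = 9868.29 + 7192.77 + 469.84 = 17530.90
Import duty = 17530.90 × 8.1% = 1420.00
Buyer bears: freight 7192.77 + insurance 469.84 + destination terminal 357.04 + duty 1420.00 = 9439.65
Landed cost = invoice 9868.29 + 9439.65 = 19307.94

Total landed cost: SGD 19307.94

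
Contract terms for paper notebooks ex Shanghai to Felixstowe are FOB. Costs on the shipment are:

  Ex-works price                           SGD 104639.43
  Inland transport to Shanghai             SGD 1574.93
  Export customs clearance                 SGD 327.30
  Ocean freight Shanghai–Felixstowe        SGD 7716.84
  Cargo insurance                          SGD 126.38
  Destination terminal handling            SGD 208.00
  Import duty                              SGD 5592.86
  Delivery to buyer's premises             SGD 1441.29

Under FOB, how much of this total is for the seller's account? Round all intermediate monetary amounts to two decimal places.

FOB: the seller bears costs until goods are on board at the origin port; the buyer bears freight, insurance and all costs thereafter.
Seller's account: goods 104639.43 + inland to port 1574.93 + export clearance 327.30 = 106541.66
Buyer's account: freight 7716.84 + insurance 126.38 + destination terminal 208.00 + duty 5592.86 + delivery 1441.29 = 15085.37

Seller's account: SGD 106541.66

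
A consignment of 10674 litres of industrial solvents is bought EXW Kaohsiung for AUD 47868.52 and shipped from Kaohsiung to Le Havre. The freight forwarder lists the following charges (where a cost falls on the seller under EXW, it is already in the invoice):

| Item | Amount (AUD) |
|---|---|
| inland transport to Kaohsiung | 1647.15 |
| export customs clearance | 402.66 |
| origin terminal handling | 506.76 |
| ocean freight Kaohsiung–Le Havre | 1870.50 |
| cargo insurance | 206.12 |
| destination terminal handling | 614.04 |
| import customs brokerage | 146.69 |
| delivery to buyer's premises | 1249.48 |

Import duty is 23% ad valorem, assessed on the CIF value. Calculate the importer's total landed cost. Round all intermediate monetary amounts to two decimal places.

EXW: the seller makes goods available at their premises; the buyer bears all onward costs.
CIF value = EXW price + inland to port + export clearance + origin terminal + freight + insurance = 47868.52 + 1647.15 + 402.66 + 506.76 + 1870.50 + 206.12 = 52501.71
Import duty = 52501.71 × 23% = 12075.39
Buyer bears: inland to port 1647.15 + export clearance 402.66 + origin terminal 506.76 + freight 1870.50 + insurance 206.12 + destination terminal 614.04 + brokerage 146.69 + delivery 1249.48 + duty 12075.39 = 18718.79
Landed cost = invoice 47868.52 + 18718.79 = 66587.31

Total landed cost: AUD 66587.31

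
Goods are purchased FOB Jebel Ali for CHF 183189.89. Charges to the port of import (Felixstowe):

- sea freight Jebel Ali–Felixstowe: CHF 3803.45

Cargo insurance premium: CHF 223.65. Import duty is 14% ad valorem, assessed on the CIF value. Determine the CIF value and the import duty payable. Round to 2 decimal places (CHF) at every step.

CIF value: CHF 187216.99; import duty: CHF 26210.38

CIF = FOB price + freight + insurance
CIF = 183189.89 + 3803.45 + 223.65 = 187216.99
Import duty = 187216.99 × 14% = 26210.38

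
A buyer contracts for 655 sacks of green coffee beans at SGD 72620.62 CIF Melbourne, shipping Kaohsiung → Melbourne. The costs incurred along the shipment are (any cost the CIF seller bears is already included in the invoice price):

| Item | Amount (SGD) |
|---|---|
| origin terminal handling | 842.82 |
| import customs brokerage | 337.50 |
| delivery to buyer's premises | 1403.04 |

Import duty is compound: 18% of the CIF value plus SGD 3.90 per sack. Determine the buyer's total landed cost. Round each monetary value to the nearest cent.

CIF: the seller pays costs through ocean freight and marine insurance to the destination port.
Already in the invoice (seller's account under CIF): origin terminal — exclude.
The CIF price already equals the CIF value: 72620.62
Ad valorem component: 72620.62 × 18% = 13071.71
Specific component: 655 × 3.90 = 2554.50
Import duty = 13071.71 + 2554.50 = 15626.21
Buyer bears: brokerage 337.50 + delivery 1403.04 + duty 15626.21 = 17366.75
Landed cost = invoice 72620.62 + 17366.75 = 89987.37

Total landed cost: SGD 89987.37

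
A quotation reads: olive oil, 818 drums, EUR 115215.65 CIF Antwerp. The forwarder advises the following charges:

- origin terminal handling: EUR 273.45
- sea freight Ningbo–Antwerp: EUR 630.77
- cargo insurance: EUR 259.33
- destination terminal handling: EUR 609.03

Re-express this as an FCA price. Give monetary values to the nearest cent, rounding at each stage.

Not relevant to the conversion: destination terminal — on the buyer under both terms; not part of either seller's price.
From CIF to FCA, the seller no longer bears: origin terminal, freight, insurance.
FCA price = 115215.65 − 273.45 − 630.77 − 259.33 = 114052.10

FCA price: EUR 114052.10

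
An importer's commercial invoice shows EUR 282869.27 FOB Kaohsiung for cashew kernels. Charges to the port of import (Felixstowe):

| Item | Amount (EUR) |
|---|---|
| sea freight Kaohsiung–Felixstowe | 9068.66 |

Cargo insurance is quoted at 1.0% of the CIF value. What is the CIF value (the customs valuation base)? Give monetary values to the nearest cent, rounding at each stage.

Let C be the CIF value. C = FOB price + freight + 1.0% × C
C − 1.0% × C = 282869.27 + 9068.66
0.99 × C = 291937.93
C = 291937.93 / 0.99 = 294886.80
Insurance premium = 1.0% × 294886.80 = 2948.87

CIF value: EUR 294886.80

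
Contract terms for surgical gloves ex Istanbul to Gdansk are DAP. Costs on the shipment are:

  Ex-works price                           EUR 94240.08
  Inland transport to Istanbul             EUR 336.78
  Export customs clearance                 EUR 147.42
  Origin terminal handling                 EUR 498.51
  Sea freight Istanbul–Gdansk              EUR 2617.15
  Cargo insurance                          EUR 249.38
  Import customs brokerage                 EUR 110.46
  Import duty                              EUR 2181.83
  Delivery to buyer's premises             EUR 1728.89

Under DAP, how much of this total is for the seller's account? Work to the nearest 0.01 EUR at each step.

DAP: the seller bears all costs to the named destination except import duty and clearance.
Seller's account: goods 94240.08 + inland to port 336.78 + export clearance 147.42 + origin terminal 498.51 + freight 2617.15 + insurance 249.38 + delivery 1728.89 = 99818.21
Buyer's account: brokerage 110.46 + duty 2181.83 = 2292.29

Seller's account: EUR 99818.21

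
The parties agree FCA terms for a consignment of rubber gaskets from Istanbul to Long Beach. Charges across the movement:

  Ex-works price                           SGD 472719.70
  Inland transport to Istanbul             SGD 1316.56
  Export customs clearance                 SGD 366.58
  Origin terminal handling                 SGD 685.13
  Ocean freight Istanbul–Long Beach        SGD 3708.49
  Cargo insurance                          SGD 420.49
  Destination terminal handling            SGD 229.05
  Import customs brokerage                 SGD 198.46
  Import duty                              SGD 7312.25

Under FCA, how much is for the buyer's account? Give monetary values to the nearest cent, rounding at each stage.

FCA: the seller delivers export-cleared goods to the carrier; the buyer bears costs from that point.
Seller's account: goods 472719.70 + inland to port 1316.56 + export clearance 366.58 = 474402.84
Buyer's account: origin terminal 685.13 + freight 3708.49 + insurance 420.49 + destination terminal 229.05 + brokerage 198.46 + duty 7312.25 = 12553.87

Buyer's account: SGD 12553.87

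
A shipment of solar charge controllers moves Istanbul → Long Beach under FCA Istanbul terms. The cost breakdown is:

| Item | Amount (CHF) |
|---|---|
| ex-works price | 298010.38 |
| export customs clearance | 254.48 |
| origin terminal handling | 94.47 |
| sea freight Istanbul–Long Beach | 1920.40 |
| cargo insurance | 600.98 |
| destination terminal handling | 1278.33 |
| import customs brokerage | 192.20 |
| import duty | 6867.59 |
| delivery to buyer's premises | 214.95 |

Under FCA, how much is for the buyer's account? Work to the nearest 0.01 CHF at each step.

FCA: the seller delivers export-cleared goods to the carrier; the buyer bears costs from that point.
Seller's account: goods 298010.38 + export clearance 254.48 = 298264.86
Buyer's account: origin terminal 94.47 + freight 1920.40 + insurance 600.98 + destination terminal 1278.33 + brokerage 192.20 + duty 6867.59 + delivery 214.95 = 11168.92

Buyer's account: CHF 11168.92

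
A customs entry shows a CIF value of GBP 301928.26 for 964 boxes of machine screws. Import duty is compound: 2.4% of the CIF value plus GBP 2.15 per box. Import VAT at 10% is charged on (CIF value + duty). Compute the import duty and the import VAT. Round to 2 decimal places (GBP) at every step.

Import duty: GBP 9318.88; import VAT: GBP 31124.71

Ad valorem component: 301928.26 × 2.4% = 7246.28
Specific component: 964 × 2.15 = 2072.60
Import duty = 7246.28 + 2072.60 = 9318.88
VAT base = CIF + duty = 301928.26 + 9318.88 = 311247.14
Import VAT = 311247.14 × 10% = 31124.71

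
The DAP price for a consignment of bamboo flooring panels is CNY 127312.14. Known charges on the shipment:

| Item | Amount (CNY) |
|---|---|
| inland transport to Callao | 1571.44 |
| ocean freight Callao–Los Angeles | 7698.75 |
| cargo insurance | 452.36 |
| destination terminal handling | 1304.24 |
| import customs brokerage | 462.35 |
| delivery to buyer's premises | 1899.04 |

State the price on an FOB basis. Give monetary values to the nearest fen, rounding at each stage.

FOB price: CNY 115957.75

Not relevant to the conversion: inland to port — on the seller under both DAP and FOB; already in the DAP price and stays in the FOB price. brokerage — on the buyer under both terms; not part of either seller's price.
From DAP to FOB, the seller no longer bears: freight, insurance, destination terminal, delivery.
FOB price = 127312.14 − 7698.75 − 452.36 − 1304.24 − 1899.04 = 115957.75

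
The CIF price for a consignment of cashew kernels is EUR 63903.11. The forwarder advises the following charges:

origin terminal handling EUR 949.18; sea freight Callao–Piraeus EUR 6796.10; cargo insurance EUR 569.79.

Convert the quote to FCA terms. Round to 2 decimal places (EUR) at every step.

FCA price: EUR 55588.04

From CIF to FCA, the seller no longer bears: origin terminal, freight, insurance.
FCA price = 63903.11 − 949.18 − 6796.10 − 569.79 = 55588.04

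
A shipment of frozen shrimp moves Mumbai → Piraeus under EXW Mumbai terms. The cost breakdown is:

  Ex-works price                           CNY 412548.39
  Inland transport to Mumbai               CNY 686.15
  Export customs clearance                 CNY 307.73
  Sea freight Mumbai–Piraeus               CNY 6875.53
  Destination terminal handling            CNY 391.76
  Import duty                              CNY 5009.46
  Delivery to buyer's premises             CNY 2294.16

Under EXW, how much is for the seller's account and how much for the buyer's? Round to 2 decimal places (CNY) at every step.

Seller: CNY 412548.39; buyer: CNY 15564.79

EXW: the seller makes goods available at their premises; the buyer bears all onward costs.
Seller's account: goods 412548.39 = 412548.39
Buyer's account: inland to port 686.15 + export clearance 307.73 + freight 6875.53 + destination terminal 391.76 + duty 5009.46 + delivery 2294.16 = 15564.79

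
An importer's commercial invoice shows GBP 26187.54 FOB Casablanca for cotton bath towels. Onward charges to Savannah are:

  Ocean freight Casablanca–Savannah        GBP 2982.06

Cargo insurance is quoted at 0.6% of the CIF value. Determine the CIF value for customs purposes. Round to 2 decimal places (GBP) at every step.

Let C be the CIF value. C = FOB price + freight + 0.6% × C
C − 0.6% × C = 26187.54 + 2982.06
0.994 × C = 29169.60
C = 29169.60 / 0.994 = 29345.67
Insurance premium = 0.6% × 29345.67 = 176.07

CIF value: GBP 29345.67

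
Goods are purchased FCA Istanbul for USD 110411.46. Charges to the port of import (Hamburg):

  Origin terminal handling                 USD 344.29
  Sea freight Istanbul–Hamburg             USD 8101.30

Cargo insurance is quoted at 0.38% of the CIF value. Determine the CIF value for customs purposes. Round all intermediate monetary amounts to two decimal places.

Let C be the CIF value. C = FCA price + pre-shipment costs + freight + 0.38% × C
C − 0.38% × C = 110411.46 + 344.29 + 8101.30
0.9962 × C = 118857.05
C = 118857.05 / 0.9962 = 119310.43
Insurance premium = 0.38% × 119310.43 = 453.38

CIF value: USD 119310.43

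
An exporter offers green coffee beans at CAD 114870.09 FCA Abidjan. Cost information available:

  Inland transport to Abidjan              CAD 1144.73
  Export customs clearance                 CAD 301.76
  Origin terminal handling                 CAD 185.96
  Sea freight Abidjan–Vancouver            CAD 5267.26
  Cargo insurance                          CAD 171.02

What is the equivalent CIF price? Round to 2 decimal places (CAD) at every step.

CIF price: CAD 120494.33

Not relevant to the conversion: inland to port, export clearance — on the seller under both FCA and CIF; already in the FCA price and stays in the CIF price.
From FCA to CIF, the seller additionally bears: origin terminal, freight, insurance.
CIF price = 114870.09 + 185.96 + 5267.26 + 171.02 = 120494.33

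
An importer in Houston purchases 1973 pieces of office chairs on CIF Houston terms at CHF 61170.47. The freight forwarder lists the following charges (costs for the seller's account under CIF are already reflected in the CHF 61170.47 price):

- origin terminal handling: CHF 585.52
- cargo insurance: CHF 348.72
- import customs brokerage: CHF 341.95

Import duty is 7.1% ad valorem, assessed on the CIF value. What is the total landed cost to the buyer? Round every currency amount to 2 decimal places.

Total landed cost: CHF 65855.52

CIF: the seller pays costs through ocean freight and marine insurance to the destination port.
Already in the invoice (seller's account under CIF): origin terminal, insurance — exclude.
The CIF price already equals the CIF value: 61170.47
Import duty = 61170.47 × 7.1% = 4343.10
Buyer bears: brokerage 341.95 + duty 4343.10 = 4685.05
Landed cost = invoice 61170.47 + 4685.05 = 65855.52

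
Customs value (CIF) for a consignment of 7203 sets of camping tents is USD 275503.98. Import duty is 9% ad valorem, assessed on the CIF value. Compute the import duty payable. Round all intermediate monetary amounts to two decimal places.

Import duty = 275503.98 × 9% = 24795.36

Import duty: USD 24795.36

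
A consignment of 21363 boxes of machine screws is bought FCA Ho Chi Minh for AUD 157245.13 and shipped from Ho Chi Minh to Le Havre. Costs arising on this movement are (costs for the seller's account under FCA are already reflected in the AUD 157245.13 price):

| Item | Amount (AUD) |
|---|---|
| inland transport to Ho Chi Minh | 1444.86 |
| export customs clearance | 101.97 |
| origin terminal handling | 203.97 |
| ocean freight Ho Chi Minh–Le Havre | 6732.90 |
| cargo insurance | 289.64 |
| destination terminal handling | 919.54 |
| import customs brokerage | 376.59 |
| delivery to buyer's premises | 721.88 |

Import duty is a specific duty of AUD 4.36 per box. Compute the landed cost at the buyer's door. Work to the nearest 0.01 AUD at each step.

Total landed cost: AUD 259632.33

FCA: the seller delivers export-cleared goods to the carrier; the buyer bears costs from that point.
Already in the invoice (seller's account under FCA): inland to port, export clearance — exclude.
CIF value = FCA price + origin terminal + freight + insurance = 157245.13 + 203.97 + 6732.90 + 289.64 = 164471.64
Import duty = 21363 × 4.36 = 93142.68
Buyer bears: origin terminal 203.97 + freight 6732.90 + insurance 289.64 + destination terminal 919.54 + brokerage 376.59 + delivery 721.88 + duty 93142.68 = 102387.20
Landed cost = invoice 157245.13 + 102387.20 = 259632.33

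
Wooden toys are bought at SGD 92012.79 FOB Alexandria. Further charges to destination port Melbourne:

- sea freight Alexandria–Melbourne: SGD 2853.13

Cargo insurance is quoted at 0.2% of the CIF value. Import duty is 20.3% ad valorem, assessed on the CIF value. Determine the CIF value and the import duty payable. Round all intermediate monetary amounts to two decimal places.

CIF value: SGD 95056.03; import duty: SGD 19296.37

Let C be the CIF value. C = FOB price + freight + 0.2% × C
C − 0.2% × C = 92012.79 + 2853.13
0.998 × C = 94865.92
C = 94865.92 / 0.998 = 95056.03
Insurance premium = 0.2% × 95056.03 = 190.11
Import duty = 95056.03 × 20.3% = 19296.37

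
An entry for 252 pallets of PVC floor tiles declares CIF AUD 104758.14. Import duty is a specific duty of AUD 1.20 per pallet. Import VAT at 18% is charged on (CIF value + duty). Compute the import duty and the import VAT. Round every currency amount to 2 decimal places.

Import duty = 252 × 1.20 = 302.40
VAT base = CIF + duty = 104758.14 + 302.40 = 105060.54
Import VAT = 105060.54 × 18% = 18910.90

Import duty: AUD 302.40; import VAT: AUD 18910.90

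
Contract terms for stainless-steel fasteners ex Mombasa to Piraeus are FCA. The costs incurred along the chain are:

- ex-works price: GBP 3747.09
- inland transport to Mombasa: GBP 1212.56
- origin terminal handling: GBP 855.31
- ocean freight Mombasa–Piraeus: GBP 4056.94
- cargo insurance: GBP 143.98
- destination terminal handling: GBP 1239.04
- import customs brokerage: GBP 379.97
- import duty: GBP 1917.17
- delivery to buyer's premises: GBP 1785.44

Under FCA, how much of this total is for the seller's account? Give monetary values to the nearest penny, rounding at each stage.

FCA: the seller delivers export-cleared goods to the carrier; the buyer bears costs from that point.
Seller's account: goods 3747.09 + inland to port 1212.56 = 4959.65
Buyer's account: origin terminal 855.31 + freight 4056.94 + insurance 143.98 + destination terminal 1239.04 + brokerage 379.97 + duty 1917.17 + delivery 1785.44 = 10377.85

Seller's account: GBP 4959.65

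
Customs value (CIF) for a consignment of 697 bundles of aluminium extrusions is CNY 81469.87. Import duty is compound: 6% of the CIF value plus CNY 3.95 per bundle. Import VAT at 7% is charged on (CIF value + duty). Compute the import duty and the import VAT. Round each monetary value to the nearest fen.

Ad valorem component: 81469.87 × 6% = 4888.19
Specific component: 697 × 3.95 = 2753.15
Import duty = 4888.19 + 2753.15 = 7641.34
VAT base = CIF + duty = 81469.87 + 7641.34 = 89111.21
Import VAT = 89111.21 × 7% = 6237.78

Import duty: CNY 7641.34; import VAT: CNY 6237.78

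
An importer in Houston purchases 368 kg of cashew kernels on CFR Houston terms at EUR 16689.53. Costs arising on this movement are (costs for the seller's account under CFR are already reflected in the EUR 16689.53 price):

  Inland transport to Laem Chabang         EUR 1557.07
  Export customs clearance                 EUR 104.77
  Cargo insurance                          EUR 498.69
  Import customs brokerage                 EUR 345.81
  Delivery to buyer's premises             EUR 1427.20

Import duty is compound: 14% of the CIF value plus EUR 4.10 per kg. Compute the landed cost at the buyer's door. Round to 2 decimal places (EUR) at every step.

Total landed cost: EUR 22876.38

CFR: the seller pays costs through ocean freight to the destination port, but not insurance.
Already in the invoice (seller's account under CFR): inland to port, export clearance — exclude.
CIF value = CFR price + insurance = 16689.53 + 498.69 = 17188.22
Ad valorem component: 17188.22 × 14% = 2406.35
Specific component: 368 × 4.10 = 1508.80
Import duty = 2406.35 + 1508.80 = 3915.15
Buyer bears: insurance 498.69 + brokerage 345.81 + delivery 1427.20 + duty 3915.15 = 6186.85
Landed cost = invoice 16689.53 + 6186.85 = 22876.38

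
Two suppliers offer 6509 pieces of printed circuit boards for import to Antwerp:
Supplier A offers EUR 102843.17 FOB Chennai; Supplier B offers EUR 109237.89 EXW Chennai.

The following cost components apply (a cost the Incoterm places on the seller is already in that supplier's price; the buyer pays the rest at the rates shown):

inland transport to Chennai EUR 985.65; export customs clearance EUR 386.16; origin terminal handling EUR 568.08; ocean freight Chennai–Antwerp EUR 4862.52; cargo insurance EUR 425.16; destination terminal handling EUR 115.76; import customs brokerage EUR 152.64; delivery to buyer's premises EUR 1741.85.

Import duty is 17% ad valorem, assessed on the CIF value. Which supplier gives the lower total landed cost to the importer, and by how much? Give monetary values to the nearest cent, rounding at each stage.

Supplier A (FOB):
CIF value = FOB price + freight + insurance = 102843.17 + 4862.52 + 425.16 = 108130.85
Import duty = 108130.85 × 17% = 18382.24
Buyer bears (A): 4862.52 + 425.16 + 115.76 + 152.64 + 1741.85 = 7297.93
Landed cost (A) = invoice 102843.17 + 7297.93 + duty 18382.24 = 128523.34
Supplier B (EXW):
CIF value = EXW price + inland to port + export clearance + origin terminal + freight + insurance = 109237.89 + 985.65 + 386.16 + 568.08 + 4862.52 + 425.16 = 116465.46
Import duty = 116465.46 × 17% = 19799.13
Buyer bears (B): 985.65 + 386.16 + 568.08 + 4862.52 + 425.16 + 115.76 + 152.64 + 1741.85 = 9237.82
Landed cost (B) = invoice 109237.89 + 9237.82 + duty 19799.13 = 138274.84
Difference = |128523.34 − 138274.84| = 9751.50

Supplier A is cheaper by EUR 9751.50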